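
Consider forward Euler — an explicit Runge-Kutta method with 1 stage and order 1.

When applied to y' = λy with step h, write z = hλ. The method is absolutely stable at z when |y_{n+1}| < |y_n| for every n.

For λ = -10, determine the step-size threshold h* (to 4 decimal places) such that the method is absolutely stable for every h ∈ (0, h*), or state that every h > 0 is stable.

(-2.0000,0); λ=-10 ⇒ h* = 0.2000.

On y'=λy, z=hλ:
  order 1, 1-stage ⇒ R(z)=1+z
  (e.g. R(-0.79)=0.21000, |R|=0.21000)

Find x<0 with |R(x)|<1.
x=-0.79: |R|=0.2100
|R(-1.66)|=0.6600 |R(-1.5)|=0.5000 |R(-1.25)|=0.2500
Bisect:
  x_lo=-2.7782 |R|=1.7782  x_hi=-0.0930 |R|=0.9070
  mid=-1.43561 |R|=0.43561 →hi
  mid=-2.10691 |R|=1.10691 →lo
  mid=-1.77126 |R|=0.77126 →hi
  mid=-1.93909 |R|=0.93909 →hi
  mid=-2.02300 |R|=1.02300 →lo
  mid=-1.98104 |R|=0.98104 →hi
  mid=-2.00202 |R|=1.00202 →lo
  mid=-1.99153 |R|=0.99153 →hi
  mid=-1.99677 |R|=0.99677 →hi
  mid=-1.99940 |R|=0.99940 →hi
  ...
  [-2.00005,-1.99989] ⇒ x*=-2.0000
Stable set (-2.0000, 0).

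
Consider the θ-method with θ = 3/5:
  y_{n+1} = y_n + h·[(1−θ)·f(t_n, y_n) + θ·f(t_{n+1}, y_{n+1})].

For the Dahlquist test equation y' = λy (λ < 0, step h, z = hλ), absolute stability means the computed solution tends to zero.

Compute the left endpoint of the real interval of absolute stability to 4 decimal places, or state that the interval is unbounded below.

With y'=λy (z=hλ):
  y_{n+1} = y_n + z·[2/5·y_n + 3/5·y_{n+1}] ⇒ (1 − 3/5z)y_{n+1} = (1 + 2/5z)y_n
  ⇒ R(z) = (1 + 2/5z)/(1 − 3/5z).

Boundary: |R(x)|=1, x<0.
x=-1.36: |R|=0.2511
x=-2: |R|=0.0909
x=-10: |R|=0.4286
x=-100: |R|=0.6393
θ=3/5≥1/2 ⇒ |1+2/5x|<|1−3/5x| ∀x<0 ⇒ unbounded interval.

(−∞, 0) — no finite endpoint.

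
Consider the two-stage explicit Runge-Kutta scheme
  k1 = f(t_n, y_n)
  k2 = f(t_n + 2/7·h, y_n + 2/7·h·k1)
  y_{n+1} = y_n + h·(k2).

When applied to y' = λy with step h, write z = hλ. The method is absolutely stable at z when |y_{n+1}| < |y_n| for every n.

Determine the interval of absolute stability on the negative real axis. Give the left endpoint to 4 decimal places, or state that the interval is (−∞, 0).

Test eqn y'=λy, z=hλ:
  k1=λy_n ⇒ h·k1=z·y_n;  k2=λ(1+2/7z)y_n ⇒ h·k2=z(1+2/7z)y_n
  y_{n+1}/y_n = 1 + z(1+2/7z) = 1 + z + 2/7z²
  so R(z) = 1 + z + 2/7z².

Solve |R(x)|<1 on ℝ⁻.
x=-0.6: |R|=0.5029
R=1: x+2/7x²=0 ⇒ x=−7/2=-3.5000; min R=1−1/(4·2/7)=0.1250>−1
Confirm numerically:
  x=-3.471: |R|=0.97124 <1
  x=-3.323: |R|=0.83195 <1
  x=-1.624: |R|=0.12954 <1
  x=-4.046: |R|=1.63118 >1
  x=-3.789: |R|=1.31286 >1
So |R|<1 on (-3.5000, 0).

z∈(-3.5000,0).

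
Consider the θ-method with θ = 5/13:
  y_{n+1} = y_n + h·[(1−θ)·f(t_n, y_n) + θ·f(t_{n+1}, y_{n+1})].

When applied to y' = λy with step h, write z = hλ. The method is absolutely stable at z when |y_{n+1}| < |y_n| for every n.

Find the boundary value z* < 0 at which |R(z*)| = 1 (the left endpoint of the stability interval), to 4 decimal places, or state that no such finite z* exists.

left endpoint -8.6667.

Test eqn y'=λy, z=hλ:
  y_{n+1} = y_n + z·[8/13·y_n + 5/13·y_{n+1}] ⇒ (1 − 5/13z)y_{n+1} = (1 + 8/13z)y_n
  Hence R(z) = (1 + 8/13z)/(1 − 5/13z).

Find x<0 with |R(x)|<1.
x=-1.04: |R|=0.2571
R=−1: 1+8/13x = −1+5/13x ⇒ -3/13x=2 ⇒ x=2/(-3/13)=-8.6667
Confirm numerically:
  x=-7.933: |R|=0.95821 <1
  x=-7.598: |R|=0.93712 <1
  x=-5.921: |R|=0.80667 <1
  x=-9.187: |R|=1.02649 >1
  x=-9.056: |R|=1.02004 >1
Interval (-8.6667, 0).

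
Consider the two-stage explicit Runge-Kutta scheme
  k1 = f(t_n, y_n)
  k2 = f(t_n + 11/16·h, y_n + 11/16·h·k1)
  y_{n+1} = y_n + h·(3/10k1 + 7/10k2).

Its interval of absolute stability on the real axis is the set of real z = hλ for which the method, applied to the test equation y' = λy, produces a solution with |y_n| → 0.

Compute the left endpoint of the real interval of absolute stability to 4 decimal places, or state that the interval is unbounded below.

Test eqn y'=λy, z=hλ:
  k1=λy_n ⇒ h·k1=z·y_n;  k2=λ(1+11/16z)y_n ⇒ h·k2=z(1+11/16z)y_n
  y_{n+1}/y_n = 1 + 3/10z + 7/10z(1+11/16z) = 1 + z + 77/160z²
  ⇒ R(z) = 1 + z + 77/160z².

Need |R(x)|<1, x<0.
x=-1.4: |R|=0.5433
R=1: x+77/160x²=0 ⇒ x=−160/77=-2.0779; min R=1−1/(4·77/160)=0.4805>−1
Confirm numerically:
  x=-1.493: |R|=0.57973 <1
  x=-1.403: |R|=0.54430 <1
  x=-1.255: |R|=0.50298 <1
  x=-0.963: |R|=0.48330 <1
  x=-2.540: |R|=1.56483 >1
  x=-2.489: |R|=1.49240 >1
  x=-2.244: |R|=1.17935 >1
So |R|<1 on (-2.0779, 0).

left endpoint -2.0779.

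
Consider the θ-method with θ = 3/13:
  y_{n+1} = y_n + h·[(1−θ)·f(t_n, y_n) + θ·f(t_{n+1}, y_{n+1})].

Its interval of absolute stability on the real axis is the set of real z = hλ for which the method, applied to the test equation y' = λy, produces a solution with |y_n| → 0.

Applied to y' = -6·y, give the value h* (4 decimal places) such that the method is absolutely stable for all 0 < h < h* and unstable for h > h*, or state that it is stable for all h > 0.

(-3.7143,0); λ=-6 ⇒ h* = (26/7)/6 = 0.6190.

With y'=λy (z=hλ):
  y_{n+1} = y_n + z·[10/13·y_n + 3/13·y_{n+1}] ⇒ (1 − 3/13z)y_{n+1} = (1 + 10/13z)y_n
  ⇒ R(z) = (1 + 10/13z)/(1 − 3/13z).

Find x<0 with |R(x)|<1.
x=-1.12: |R|=0.1100
R=−1: 1+10/13x = −1+3/13x ⇒ -7/13x=2 ⇒ x=2/(-7/13)=-3.7143
Confirm numerically:
  x=-3.044: |R|=0.78800 <1
  x=-2.604: |R|=0.62656 <1
  x=-2.402: |R|=0.54538 <1
  x=-4.032: |R|=1.08862 >1
  x=-3.822: |R|=1.03082 >1
So |R|<1 on (-3.7143, 0).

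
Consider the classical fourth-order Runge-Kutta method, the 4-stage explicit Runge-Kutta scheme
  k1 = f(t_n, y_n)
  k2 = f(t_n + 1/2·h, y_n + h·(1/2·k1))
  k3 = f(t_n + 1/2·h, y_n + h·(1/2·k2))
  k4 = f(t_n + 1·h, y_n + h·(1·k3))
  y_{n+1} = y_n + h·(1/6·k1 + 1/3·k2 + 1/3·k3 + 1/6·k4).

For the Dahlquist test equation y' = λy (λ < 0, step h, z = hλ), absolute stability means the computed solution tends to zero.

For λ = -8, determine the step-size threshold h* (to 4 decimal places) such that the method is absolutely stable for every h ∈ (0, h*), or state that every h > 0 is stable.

(-2.7853,0); λ=-8 ⇒ h* = 0.3482.

With y'=λy (z=hλ):
  order 4, 4-stage ⇒ R(z)=1+z+z^2/2+z^3/6+z^4/24
  (e.g. R(-1.54)=0.27144, |R|=0.27144)

Find x<0 with |R(x)|<1.
x=-1.54: |R|=0.2714
|R(-2.37)|=0.5343 |R(-1.09)|=0.3470 |R(-0.91)|=0.4070
Bisect:
  x_lo=-3.5229 |R|=2.8133  x_hi=-0.1433 |R|=0.8665
  mid=-1.83308 |R|=0.29088 →hi
  mid=-2.67798 |R|=0.84990 →hi
  mid=-3.10043 |R|=1.58882 →lo
  mid=-2.88921 |R|=1.16831 →lo
  mid=-2.78360 |R|=0.99744 →hi
  mid=-2.83640 |R|=1.07983 →lo
  mid=-2.81000 |R|=1.03789 →lo
  mid=-2.79680 |R|=1.01748 →lo
  ...
  [-2.78545,-2.78525] ⇒ x*=-2.7853
Stable set (-2.7853, 0).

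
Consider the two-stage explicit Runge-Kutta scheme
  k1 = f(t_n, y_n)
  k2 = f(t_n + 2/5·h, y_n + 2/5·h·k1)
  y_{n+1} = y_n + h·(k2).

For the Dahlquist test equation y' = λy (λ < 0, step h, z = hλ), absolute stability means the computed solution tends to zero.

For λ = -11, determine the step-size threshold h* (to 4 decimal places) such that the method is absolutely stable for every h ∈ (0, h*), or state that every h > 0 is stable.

On y'=λy, z=hλ:
  k1=λy_n ⇒ h·k1=z·y_n;  k2=λ(1+2/5z)y_n ⇒ h·k2=z(1+2/5z)y_n
  y_{n+1}/y_n = 1 + z(1+2/5z) = 1 + z + 2/5z²
  ⇒ R(z) = 1 + z + 2/5z².

Find x<0 with |R(x)|<1.
x=-1.12: |R|=0.3818
R=1: x+2/5x²=0 ⇒ x=−5/2=-2.5000; min R=1−1/(4·2/5)=0.3750>−1
Confirm numerically:
  x=-1.815: |R|=0.50269 <1
  x=-1.725: |R|=0.46525 <1
  x=-1.695: |R|=0.45421 <1
  x=-1.577: |R|=0.41777 <1
  x=-3.007: |R|=1.60982 >1
  x=-2.961: |R|=1.54601 >1
  x=-2.540: |R|=1.04064 >1
Stable set (-2.5000, 0).

(-2.5000,0); λ=-11 ⇒ h* = (5/2)/11 = 0.2273.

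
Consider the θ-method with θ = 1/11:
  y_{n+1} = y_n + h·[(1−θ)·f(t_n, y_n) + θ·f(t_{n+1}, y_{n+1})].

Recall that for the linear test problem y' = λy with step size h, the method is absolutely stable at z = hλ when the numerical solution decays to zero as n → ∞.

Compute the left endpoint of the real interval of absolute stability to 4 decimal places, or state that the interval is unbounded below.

Set f=λy, z=hλ:
  y_{n+1} = y_n + z·[10/11·y_n + 1/11·y_{n+1}] ⇒ (1 − 1/11z)y_{n+1} = (1 + 10/11z)y_n
  ⇒ R(z) = (1 + 10/11z)/(1 − 1/11z).

Boundary: |R(x)|=1, x<0.
x=-1.09: |R|=0.0083
R=−1: 1+10/11x = −1+1/11x ⇒ -9/11x=2 ⇒ x=2/(-9/11)=-2.4444
Confirm numerically:
  x=-1.587: |R|=0.38691 <1
  x=-1.565: |R|=0.37008 <1
  x=-1.376: |R|=0.22301 <1
  x=-1.231: |R|=0.10710 <1
  x=-2.932: |R|=1.31496 >1
  x=-2.889: |R|=1.28807 >1
  x=-2.849: |R|=1.26291 >1
So |R|<1 on (-2.4444, 0).

z* = -2.4444.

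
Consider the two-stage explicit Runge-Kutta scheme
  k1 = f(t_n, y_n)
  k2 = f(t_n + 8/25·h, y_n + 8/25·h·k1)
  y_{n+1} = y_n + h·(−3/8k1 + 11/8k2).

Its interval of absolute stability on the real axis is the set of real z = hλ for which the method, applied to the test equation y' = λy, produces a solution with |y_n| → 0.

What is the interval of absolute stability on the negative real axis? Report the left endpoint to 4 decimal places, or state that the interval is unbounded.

With y'=λy (z=hλ):
  k1=λy_n ⇒ h·k1=z·y_n;  k2=λ(1+8/25z)y_n ⇒ h·k2=z(1+8/25z)y_n
  y_{n+1}/y_n = 1 − 3/8z + 11/8z(1+8/25z) = 1 + z + 11/25z²
  Hence R(z) = 1 + z + 11/25z².

Solve |R(x)|<1 on ℝ⁻.
x=-0.68: |R|=0.5235
R=1: x+11/25x²=0 ⇒ x=−25/11=-2.2727; min R=1−1/(4·11/25)=0.4318>−1
Confirm numerically:
  x=-1.503: |R|=0.49096 <1
  x=-1.463: |R|=0.47876 <1
  x=-1.396: |R|=0.46148 <1
  x=-0.939: |R|=0.44896 <1
  x=-2.335: |R|=1.06398 >1
  x=-2.323: |R|=1.05138 >1
Interval (-2.2727, 0).

z∈(-2.2727,0).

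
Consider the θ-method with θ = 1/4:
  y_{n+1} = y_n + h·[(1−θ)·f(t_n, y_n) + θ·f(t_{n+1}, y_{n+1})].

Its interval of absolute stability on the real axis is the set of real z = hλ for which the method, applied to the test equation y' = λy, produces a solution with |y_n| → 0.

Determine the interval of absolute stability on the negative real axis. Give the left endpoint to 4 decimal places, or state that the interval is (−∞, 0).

Test eqn y'=λy, z=hλ:
  y_{n+1} = y_n + z·[3/4·y_n + 1/4·y_{n+1}] ⇒ (1 − 1/4z)y_{n+1} = (1 + 3/4z)y_n
  Hence R(z) = (1 + 3/4z)/(1 − 1/4z).

Boundary: |R(x)|=1, x<0.
x=-1.36: |R|=0.0149
R=−1: 1+3/4x = −1+1/4x ⇒ -1/2x=2 ⇒ x=2/(-1/2)=-4.0000
Confirm numerically:
  x=-3.707: |R|=0.92397 <1
  x=-2.726: |R|=0.62117 <1
  x=-2.311: |R|=0.46474 <1
  x=-2.063: |R|=0.36104 <1
  x=-4.481: |R|=1.11343 >1
  x=-4.296: |R|=1.07136 >1
  x=-4.029: |R|=1.00722 >1
Stable set (-4.0000, 0).

z∈(-4.0000,0).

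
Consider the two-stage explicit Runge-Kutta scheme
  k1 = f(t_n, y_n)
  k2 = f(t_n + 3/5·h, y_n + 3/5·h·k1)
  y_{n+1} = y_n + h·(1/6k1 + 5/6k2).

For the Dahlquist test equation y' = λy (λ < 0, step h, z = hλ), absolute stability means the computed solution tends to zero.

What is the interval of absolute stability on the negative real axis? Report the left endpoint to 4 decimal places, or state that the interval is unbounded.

z∈(-2.0000,0).

Set f=λy, z=hλ:
  k1=λy_n ⇒ h·k1=z·y_n;  k2=λ(1+3/5z)y_n ⇒ h·k2=z(1+3/5z)y_n
  y_{n+1}/y_n = 1 + 1/6z + 5/6z(1+3/5z) = 1 + z + 1/2z²
  ⇒ R(z) = 1 + z + 1/2z².

Need |R(x)|<1, x<0.
x=-0.32: |R|=0.7312
R=1: x+1/2x²=0 ⇒ x=−2=-2.0000; min R=1−1/(4·1/2)=0.5000>−1
Confirm numerically:
  x=-1.733: |R|=0.76864 <1
  x=-1.705: |R|=0.74851 <1
  x=-0.899: |R|=0.50510 <1
  x=-2.426: |R|=1.51674 >1
  x=-2.080: |R|=1.08320 >1
Stable set (-2.0000, 0).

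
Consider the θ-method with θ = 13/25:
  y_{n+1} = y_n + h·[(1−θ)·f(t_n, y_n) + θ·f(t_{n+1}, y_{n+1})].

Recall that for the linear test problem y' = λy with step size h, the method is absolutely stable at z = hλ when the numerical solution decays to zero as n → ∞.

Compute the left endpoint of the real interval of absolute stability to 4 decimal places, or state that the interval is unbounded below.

interval (−∞, 0).

With y'=λy (z=hλ):
  y_{n+1} = y_n + z·[12/25·y_n + 13/25·y_{n+1}] ⇒ (1 − 13/25z)y_{n+1} = (1 + 12/25z)y_n
  so R(z) = (1 + 12/25z)/(1 − 13/25z).

Boundary: |R(x)|=1, x<0.
x=-0.48: |R|=0.6159
x=-2: |R|=0.0196
x=-10: |R|=0.6129
x=-100: |R|=0.8868
θ=13/25≥1/2 ⇒ |1+12/25x|<|1−13/25x| ∀x<0 ⇒ unbounded interval.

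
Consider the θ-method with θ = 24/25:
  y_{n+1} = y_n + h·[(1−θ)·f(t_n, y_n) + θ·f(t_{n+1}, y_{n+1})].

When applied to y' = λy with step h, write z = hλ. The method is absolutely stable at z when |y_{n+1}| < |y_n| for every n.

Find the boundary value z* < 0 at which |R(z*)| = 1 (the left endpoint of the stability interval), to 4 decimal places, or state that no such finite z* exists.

On y'=λy, z=hλ:
  y_{n+1} = y_n + z·[1/25·y_n + 24/25·y_{n+1}] ⇒ (1 − 24/25z)y_{n+1} = (1 + 1/25z)y_n
  ⇒ R(z) = (1 + 1/25z)/(1 − 24/25z).

Find x<0 with |R(x)|<1.
x=-0.5: |R|=0.6622
x=-2: |R|=0.3151
x=-10: |R|=0.0566
x=-100: |R|=0.0309
θ=24/25≥1/2 ⇒ |1+1/25x|<|1−24/25x| ∀x<0 ⇒ interval (−∞,0).

(−∞, 0) — no finite endpoint.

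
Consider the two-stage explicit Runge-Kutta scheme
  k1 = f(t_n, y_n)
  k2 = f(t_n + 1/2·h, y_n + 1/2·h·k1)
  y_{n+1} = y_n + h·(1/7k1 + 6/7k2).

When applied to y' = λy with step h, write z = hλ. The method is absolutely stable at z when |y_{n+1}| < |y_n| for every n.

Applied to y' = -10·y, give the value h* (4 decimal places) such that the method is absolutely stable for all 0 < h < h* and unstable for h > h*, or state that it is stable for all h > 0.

With y'=λy (z=hλ):
  k1=λy_n ⇒ h·k1=z·y_n;  k2=λ(1+1/2z)y_n ⇒ h·k2=z(1+1/2z)y_n
  y_{n+1}/y_n = 1 + 1/7z + 6/7z(1+1/2z) = 1 + z + 3/7z²
  Hence R(z) = 1 + z + 3/7z².

Boundary: |R(x)|=1, x<0.
x=-0.4: |R|=0.6686
R=1: x+3/7x²=0 ⇒ x=−7/3=-2.3333; min R=1−1/(4·3/7)=0.4167>−1
Confirm numerically:
  x=-1.687: |R|=0.53270 <1
  x=-1.529: |R|=0.47293 <1
  x=-1.110: |R|=0.41804 <1
  x=-1.011: |R|=0.42705 <1
  x=-2.556: |R|=1.24392 >1
  x=-2.471: |R|=1.14579 >1
Stable set (-2.3333, 0).

(-2.3333,0); λ=-10 ⇒ h* = (7/3)/10 = 0.2333.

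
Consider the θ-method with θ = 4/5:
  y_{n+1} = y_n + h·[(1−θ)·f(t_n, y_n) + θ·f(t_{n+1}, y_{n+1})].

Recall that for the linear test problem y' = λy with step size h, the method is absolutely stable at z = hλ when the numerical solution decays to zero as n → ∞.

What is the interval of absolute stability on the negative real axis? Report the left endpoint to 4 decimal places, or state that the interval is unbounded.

unbounded; (−∞, 0).

With y'=λy (z=hλ):
  y_{n+1} = y_n + z·[1/5·y_n + 4/5·y_{n+1}] ⇒ (1 − 4/5z)y_{n+1} = (1 + 1/5z)y_n
  R(z) = (1 + 1/5z)/(1 − 4/5z).

Boundary: |R(x)|=1, x<0.
x=-0.5: |R|=0.6429
x=-2: |R|=0.2308
x=-10: |R|=0.1111
x=-100: |R|=0.2346
θ=4/5≥1/2 ⇒ |1+1/5x|<|1−4/5x| ∀x<0 ⇒ interval (−∞,0).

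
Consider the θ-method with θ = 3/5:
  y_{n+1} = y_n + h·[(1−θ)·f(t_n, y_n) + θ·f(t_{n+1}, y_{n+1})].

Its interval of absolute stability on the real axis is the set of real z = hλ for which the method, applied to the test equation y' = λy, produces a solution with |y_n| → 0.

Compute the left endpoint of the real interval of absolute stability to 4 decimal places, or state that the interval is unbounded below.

On y'=λy, z=hλ:
  y_{n+1} = y_n + z·[2/5·y_n + 3/5·y_{n+1}] ⇒ (1 − 3/5z)y_{n+1} = (1 + 2/5z)y_n
  R(z) = (1 + 2/5z)/(1 − 3/5z).

Need |R(x)|<1, x<0.
x=-0.76: |R|=0.4780
x=-2: |R|=0.0909
x=-10: |R|=0.4286
x=-100: |R|=0.6393
θ=3/5≥1/2 ⇒ |1+2/5x|<|1−3/5x| ∀x<0 ⇒ unbounded interval.

unbounded; (−∞, 0).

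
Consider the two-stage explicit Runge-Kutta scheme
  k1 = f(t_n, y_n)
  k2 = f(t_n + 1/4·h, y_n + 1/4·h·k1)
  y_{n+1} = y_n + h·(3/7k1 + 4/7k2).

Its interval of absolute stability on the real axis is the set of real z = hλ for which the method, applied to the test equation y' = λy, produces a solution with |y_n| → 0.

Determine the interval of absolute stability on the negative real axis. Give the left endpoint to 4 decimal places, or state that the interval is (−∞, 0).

Test eqn y'=λy, z=hλ:
  k1=λy_n ⇒ h·k1=z·y_n;  k2=λ(1+1/4z)y_n ⇒ h·k2=z(1+1/4z)y_n
  y_{n+1}/y_n = 1 + 3/7z + 4/7z(1+1/4z) = 1 + z + 1/7z²
  ⇒ R(z) = 1 + z + 1/7z².

Boundary: |R(x)|=1, x<0.
x=-1.31: |R|=0.0648
R=1: x+1/7x²=0 ⇒ x=−7=-7.0000; min R=1−1/(4·1/7)=-0.7500>−1
Confirm numerically:
  x=-6.494: |R|=0.53058 <1
  x=-6.406: |R|=0.45641 <1
  x=-5.554: |R|=0.14730 <1
  x=-4.927: |R|=0.45910 <1
  x=-7.413: |R|=1.43737 >1
  x=-7.241: |R|=1.24930 >1
  x=-7.027: |R|=1.02710 >1
Interval (-7.0000, 0).

z∈(-7.0000,0).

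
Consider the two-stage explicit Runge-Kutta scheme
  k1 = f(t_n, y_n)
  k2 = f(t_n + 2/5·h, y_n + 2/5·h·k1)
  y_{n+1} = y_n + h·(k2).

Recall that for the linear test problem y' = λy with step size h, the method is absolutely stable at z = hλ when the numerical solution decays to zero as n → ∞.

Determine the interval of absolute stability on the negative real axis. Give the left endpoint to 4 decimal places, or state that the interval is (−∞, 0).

On y'=λy, z=hλ:
  k1=λy_n ⇒ h·k1=z·y_n;  k2=λ(1+2/5z)y_n ⇒ h·k2=z(1+2/5z)y_n
  y_{n+1}/y_n = 1 + z(1+2/5z) = 1 + z + 2/5z²
  Hence R(z) = 1 + z + 2/5z².

Boundary: |R(x)|=1, x<0.
x=-0.7: |R|=0.4960
R=1: x+2/5x²=0 ⇒ x=−5/2=-2.5000; min R=1−1/(4·2/5)=0.3750>−1
Confirm numerically:
  x=-2.309: |R|=0.82359 <1
  x=-2.154: |R|=0.70189 <1
  x=-1.580: |R|=0.41856 <1
  x=-1.100: |R|=0.38400 <1
  x=-3.071: |R|=1.70142 >1
  x=-2.552: |R|=1.05308 >1
  x=-2.546: |R|=1.04685 >1
Stable set (-2.5000, 0).

(-2.5000, 0).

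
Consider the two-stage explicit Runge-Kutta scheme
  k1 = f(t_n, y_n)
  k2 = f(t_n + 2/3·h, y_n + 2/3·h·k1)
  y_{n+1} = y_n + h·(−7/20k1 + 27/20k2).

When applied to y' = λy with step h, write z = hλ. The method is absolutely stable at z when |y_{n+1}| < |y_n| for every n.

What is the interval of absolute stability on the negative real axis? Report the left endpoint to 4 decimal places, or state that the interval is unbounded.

With y'=λy (z=hλ):
  k1=λy_n ⇒ h·k1=z·y_n;  k2=λ(1+2/3z)y_n ⇒ h·k2=z(1+2/3z)y_n
  y_{n+1}/y_n = 1 − 7/20z + 27/20z(1+2/3z) = 1 + z + 9/10z²
  R(z) = 1 + z + 9/10z².

Find x<0 with |R(x)|<1.
x=-0.56: |R|=0.7222
R=1: x+9/10x²=0 ⇒ x=−10/9=-1.1111; min R=1−1/(4·9/10)=0.7222>−1
Confirm numerically:
  x=-0.980: |R|=0.88436 <1
  x=-0.822: |R|=0.78612 <1
  x=-0.684: |R|=0.73707 <1
  x=-0.542: |R|=0.72239 <1
  x=-1.203: |R|=1.09949 >1
  x=-1.158: |R|=1.04887 >1
Interval (-1.1111, 0).

(-1.1111, 0).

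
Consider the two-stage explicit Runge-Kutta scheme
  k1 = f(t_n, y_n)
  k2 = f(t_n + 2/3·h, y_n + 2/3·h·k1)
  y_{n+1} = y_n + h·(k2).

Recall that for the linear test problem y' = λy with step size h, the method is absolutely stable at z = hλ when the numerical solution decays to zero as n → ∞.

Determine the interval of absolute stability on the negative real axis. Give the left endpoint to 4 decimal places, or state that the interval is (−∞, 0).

(-1.5000, 0).

On y'=λy, z=hλ:
  k1=λy_n ⇒ h·k1=z·y_n;  k2=λ(1+2/3z)y_n ⇒ h·k2=z(1+2/3z)y_n
  y_{n+1}/y_n = 1 + z(1+2/3z) = 1 + z + 2/3z²
  R(z) = 1 + z + 2/3z².

Need |R(x)|<1, x<0.
x=-0.31: |R|=0.7541
R=1: x+2/3x²=0 ⇒ x=−3/2=-1.5000; min R=1−1/(4·2/3)=0.6250>−1
Confirm numerically:
  x=-1.437: |R|=0.93965 <1
  x=-1.222: |R|=0.77352 <1
  x=-1.013: |R|=0.67111 <1
  x=-2.068: |R|=1.78308 >1
  x=-1.971: |R|=1.61889 >1
  x=-1.869: |R|=1.45977 >1
Interval (-1.5000, 0).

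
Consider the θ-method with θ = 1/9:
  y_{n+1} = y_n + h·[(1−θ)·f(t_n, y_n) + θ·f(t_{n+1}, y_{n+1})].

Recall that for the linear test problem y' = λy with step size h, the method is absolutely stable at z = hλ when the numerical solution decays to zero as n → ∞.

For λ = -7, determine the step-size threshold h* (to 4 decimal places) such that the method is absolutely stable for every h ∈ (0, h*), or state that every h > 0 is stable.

(-2.5714,0); λ=-7 ⇒ h* = (18/7)/7 = 0.3673.

Test eqn y'=λy, z=hλ:
  y_{n+1} = y_n + z·[8/9·y_n + 1/9·y_{n+1}] ⇒ (1 − 1/9z)y_{n+1} = (1 + 8/9z)y_n
  Hence R(z) = (1 + 8/9z)/(1 − 1/9z).

Need |R(x)|<1, x<0.
x=-1.06: |R|=0.0517
R=−1: 1+8/9x = −1+1/9x ⇒ -7/9x=2 ⇒ x=2/(-7/9)=-2.5714
Confirm numerically:
  x=-2.442: |R|=0.92082 <1
  x=-2.310: |R|=0.83820 <1
  x=-2.136: |R|=0.72629 <1
  x=-1.968: |R|=0.61488 <1
  x=-2.954: |R|=1.22403 >1
  x=-2.781: |R|=1.12452 >1
  x=-2.650: |R|=1.04721 >1
Interval (-2.5714, 0).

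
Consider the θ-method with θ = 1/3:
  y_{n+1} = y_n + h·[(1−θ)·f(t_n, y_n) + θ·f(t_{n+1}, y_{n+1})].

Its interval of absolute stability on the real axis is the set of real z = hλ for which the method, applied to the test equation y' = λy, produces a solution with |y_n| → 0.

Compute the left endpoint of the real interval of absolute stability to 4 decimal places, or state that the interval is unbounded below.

On y'=λy, z=hλ:
  y_{n+1} = y_n + z·[2/3·y_n + 1/3·y_{n+1}] ⇒ (1 − 1/3z)y_{n+1} = (1 + 2/3z)y_n
  R(z) = (1 + 2/3z)/(1 − 1/3z).

Find x<0 with |R(x)|<1.
x=-0.55: |R|=0.5352
R=−1: 1+2/3x = −1+1/3x ⇒ -1/3x=2 ⇒ x=2/(-1/3)=-6.0000
Confirm numerically:
  x=-4.884: |R|=0.85845 <1
  x=-3.779: |R|=0.67237 <1
  x=-3.623: |R|=0.64110 <1
  x=-6.588: |R|=1.06133 >1
  x=-6.506: |R|=1.05323 >1
Interval (-6.0000, 0).

z* = -6.0000.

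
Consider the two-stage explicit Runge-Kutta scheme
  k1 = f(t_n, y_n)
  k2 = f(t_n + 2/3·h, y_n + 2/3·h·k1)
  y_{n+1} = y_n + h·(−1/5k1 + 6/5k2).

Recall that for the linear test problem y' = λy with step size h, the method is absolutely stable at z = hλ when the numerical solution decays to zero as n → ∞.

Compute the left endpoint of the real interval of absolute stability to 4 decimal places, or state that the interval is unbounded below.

Test eqn y'=λy, z=hλ:
  k1=λy_n ⇒ h·k1=z·y_n;  k2=λ(1+2/3z)y_n ⇒ h·k2=z(1+2/3z)y_n
  y_{n+1}/y_n = 1 − 1/5z + 6/5z(1+2/3z) = 1 + z + 4/5z²
  R(z) = 1 + z + 4/5z².

Find x<0 with |R(x)|<1.
x=-0.34: |R|=0.7525
R=1: x+4/5x²=0 ⇒ x=−5/4=-1.2500; min R=1−1/(4·4/5)=0.6875>−1
Confirm numerically:
  x=-1.140: |R|=0.89968 <1
  x=-0.994: |R|=0.79643 <1
  x=-0.785: |R|=0.70798 <1
  x=-0.629: |R|=0.68751 <1
  x=-1.787: |R|=1.76770 >1
  x=-1.536: |R|=1.35144 >1
Interval (-1.2500, 0).

left endpoint -1.2500.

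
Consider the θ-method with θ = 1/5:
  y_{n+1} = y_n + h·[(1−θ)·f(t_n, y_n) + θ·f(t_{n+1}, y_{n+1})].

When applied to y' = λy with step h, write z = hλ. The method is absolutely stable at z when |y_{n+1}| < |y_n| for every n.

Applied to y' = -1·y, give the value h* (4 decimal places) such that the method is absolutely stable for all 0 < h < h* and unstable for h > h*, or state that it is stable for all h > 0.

Set f=λy, z=hλ:
  y_{n+1} = y_n + z·[4/5·y_n + 1/5·y_{n+1}] ⇒ (1 − 1/5z)y_{n+1} = (1 + 4/5z)y_n
  so R(z) = (1 + 4/5z)/(1 − 1/5z).

Solve |R(x)|<1 on ℝ⁻.
x=-0.88: |R|=0.2517
R=−1: 1+4/5x = −1+1/5x ⇒ -3/5x=2 ⇒ x=2/(-3/5)=-3.3333
Confirm numerically:
  x=-3.028: |R|=0.88590 <1
  x=-2.969: |R|=0.86284 <1
  x=-2.851: |R|=0.81569 <1
  x=-2.819: |R|=0.80266 <1
  x=-3.766: |R|=1.14807 >1
  x=-3.749: |R|=1.14253 >1
  x=-3.724: |R|=1.13434 >1
So |R|<1 on (-3.3333, 0).

(-3.3333,0); λ=-1 ⇒ h* = (10/3)/1 = 3.3333.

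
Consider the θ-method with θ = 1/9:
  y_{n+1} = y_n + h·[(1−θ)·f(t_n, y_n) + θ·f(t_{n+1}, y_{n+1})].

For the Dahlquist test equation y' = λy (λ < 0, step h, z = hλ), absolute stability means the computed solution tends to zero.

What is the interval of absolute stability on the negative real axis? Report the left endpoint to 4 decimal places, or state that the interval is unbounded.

(-2.5714, 0).

On y'=λy, z=hλ:
  y_{n+1} = y_n + z·[8/9·y_n + 1/9·y_{n+1}] ⇒ (1 − 1/9z)y_{n+1} = (1 + 8/9z)y_n
  R(z) = (1 + 8/9z)/(1 − 1/9z).

Need |R(x)|<1, x<0.
x=-0.74: |R|=0.3162
R=−1: 1+8/9x = −1+1/9x ⇒ -7/9x=2 ⇒ x=2/(-7/9)=-2.5714
Confirm numerically:
  x=-1.950: |R|=0.60274 <1
  x=-1.937: |R|=0.59395 <1
  x=-1.393: |R|=0.20629 <1
  x=-1.266: |R|=0.10988 <1
  x=-3.144: |R|=1.33004 >1
  x=-2.838: |R|=1.15763 >1
  x=-2.730: |R|=1.09463 >1
So |R|<1 on (-2.5714, 0).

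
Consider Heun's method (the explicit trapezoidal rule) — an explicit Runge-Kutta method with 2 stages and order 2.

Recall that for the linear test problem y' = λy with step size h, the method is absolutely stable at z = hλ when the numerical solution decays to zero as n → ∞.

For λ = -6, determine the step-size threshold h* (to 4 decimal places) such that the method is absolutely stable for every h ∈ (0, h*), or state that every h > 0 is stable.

(-2.0000,0); λ=-6 ⇒ h* = 0.3333.

On y'=λy, z=hλ:
  order 2, 2-stage ⇒ R(z)=1+z+z^2/2
  (e.g. R(-0.52)=0.61520, |R|=0.61520)

Solve |R(x)|<1 on ℝ⁻.
x=-0.52: |R|=0.6152
|R(-1.86)|=0.8698 |R(-1.81)|=0.8281 |R(-1.74)|=0.7738
Bisect:
  x_lo=-2.3114 |R|=1.3598  x_hi=-0.3065 |R|=0.7405
  mid=-1.30890 |R|=0.54771 →hi
  mid=-1.81013 |R|=0.82815 →hi
  mid=-2.06074 |R|=1.06258 →lo
  mid=-1.93543 |R|=0.93752 →hi
  mid=-1.99809 |R|=0.99809 →hi
  mid=-2.02941 |R|=1.02985 →lo
  mid=-2.01375 |R|=1.01384 →lo
  ...
  [-2.00004,-1.99992] ⇒ x*=-2.0000
So |R|<1 on (-2.0000, 0).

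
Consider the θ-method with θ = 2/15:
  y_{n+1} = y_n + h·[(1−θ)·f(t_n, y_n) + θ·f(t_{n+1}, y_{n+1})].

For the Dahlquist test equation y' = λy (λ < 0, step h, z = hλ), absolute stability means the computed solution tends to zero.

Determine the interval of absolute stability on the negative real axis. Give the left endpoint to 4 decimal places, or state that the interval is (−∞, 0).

z∈(-2.7273,0).

On y'=λy, z=hλ:
  y_{n+1} = y_n + z·[13/15·y_n + 2/15·y_{n+1}] ⇒ (1 − 2/15z)y_{n+1} = (1 + 13/15z)y_n
  Hence R(z) = (1 + 13/15z)/(1 − 2/15z).

Find x<0 with |R(x)|<1.
x=-0.81: |R|=0.2690
R=−1: 1+13/15x = −1+2/15x ⇒ -11/15x=2 ⇒ x=2/(-11/15)=-2.7273
Confirm numerically:
  x=-1.607: |R|=0.32343 <1
  x=-1.492: |R|=0.24444 <1
  x=-1.424: |R|=0.19677 <1
  x=-1.182: |R|=0.02108 <1
  x=-3.267: |R|=1.27570 >1
  x=-3.139: |R|=1.21285 >1
Interval (-2.7273, 0).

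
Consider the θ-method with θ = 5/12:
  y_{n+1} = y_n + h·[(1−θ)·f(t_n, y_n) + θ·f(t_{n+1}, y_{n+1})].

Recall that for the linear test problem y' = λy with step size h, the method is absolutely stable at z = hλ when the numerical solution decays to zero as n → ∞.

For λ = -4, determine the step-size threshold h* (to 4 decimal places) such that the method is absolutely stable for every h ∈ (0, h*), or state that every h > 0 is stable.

(-12.0000,0); λ=-4 ⇒ h* = (12)/4 = 3.0000.

With y'=λy (z=hλ):
  y_{n+1} = y_n + z·[7/12·y_n + 5/12·y_{n+1}] ⇒ (1 − 5/12z)y_{n+1} = (1 + 7/12z)y_n
  ⇒ R(z) = (1 + 7/12z)/(1 − 5/12z).

Boundary: |R(x)|=1, x<0.
x=-0.88: |R|=0.3561
R=−1: 1+7/12x = −1+5/12x ⇒ -1/6x=2 ⇒ x=2/(-1/6)=-12.0000
Confirm numerically:
  x=-10.203: |R|=0.94297 <1
  x=-9.263: |R|=0.90613 <1
  x=-5.469: |R|=0.66801 <1
  x=-12.589: |R|=1.01572 >1
  x=-12.366: |R|=1.00991 >1
  x=-12.048: |R|=1.00133 >1
Interval (-12.0000, 0).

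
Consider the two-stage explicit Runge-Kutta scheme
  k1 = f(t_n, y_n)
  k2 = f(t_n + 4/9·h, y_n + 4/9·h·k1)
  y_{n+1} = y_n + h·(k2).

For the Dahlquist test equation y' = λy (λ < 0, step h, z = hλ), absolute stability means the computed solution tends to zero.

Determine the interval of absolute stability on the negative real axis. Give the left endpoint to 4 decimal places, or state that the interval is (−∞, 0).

(-2.2500, 0).

Test eqn y'=λy, z=hλ:
  k1=λy_n ⇒ h·k1=z·y_n;  k2=λ(1+4/9z)y_n ⇒ h·k2=z(1+4/9z)y_n
  y_{n+1}/y_n = 1 + z(1+4/9z) = 1 + z + 4/9z²
  ⇒ R(z) = 1 + z + 4/9z².

Solve |R(x)|<1 on ℝ⁻.
x=-0.7: |R|=0.5178
R=1: x+4/9x²=0 ⇒ x=−9/4=-2.2500; min R=1−1/(4·4/9)=0.4375>−1
Confirm numerically:
  x=-1.692: |R|=0.58038 <1
  x=-1.123: |R|=0.43750 <1
  x=-1.114: |R|=0.43755 <1
  x=-1.070: |R|=0.43884 <1
  x=-2.486: |R|=1.26075 >1
  x=-2.417: |R|=1.17940 >1
  x=-2.401: |R|=1.16113 >1
Stable set (-2.2500, 0).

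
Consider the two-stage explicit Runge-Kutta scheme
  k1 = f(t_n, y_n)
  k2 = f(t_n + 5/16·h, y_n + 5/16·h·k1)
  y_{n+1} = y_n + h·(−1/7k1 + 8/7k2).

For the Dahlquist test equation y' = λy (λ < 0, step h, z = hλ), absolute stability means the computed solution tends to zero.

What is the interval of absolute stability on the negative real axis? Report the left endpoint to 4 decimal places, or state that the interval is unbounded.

With y'=λy (z=hλ):
  k1=λy_n ⇒ h·k1=z·y_n;  k2=λ(1+5/16z)y_n ⇒ h·k2=z(1+5/16z)y_n
  y_{n+1}/y_n = 1 − 1/7z + 8/7z(1+5/16z) = 1 + z + 5/14z²
  R(z) = 1 + z + 5/14z².

Boundary: |R(x)|=1, x<0.
x=-0.94: |R|=0.3756
R=1: x+5/14x²=0 ⇒ x=−14/5=-2.8000; min R=1−1/(4·5/14)=0.3000>−1
Confirm numerically:
  x=-2.034: |R|=0.44356 <1
  x=-1.875: |R|=0.38058 <1
  x=-1.836: |R|=0.36789 <1
  x=-1.383: |R|=0.30010 <1
  x=-3.371: |R|=1.68744 >1
  x=-2.975: |R|=1.18594 >1
  x=-2.845: |R|=1.04572 >1
So |R|<1 on (-2.8000, 0).

(-2.8000, 0).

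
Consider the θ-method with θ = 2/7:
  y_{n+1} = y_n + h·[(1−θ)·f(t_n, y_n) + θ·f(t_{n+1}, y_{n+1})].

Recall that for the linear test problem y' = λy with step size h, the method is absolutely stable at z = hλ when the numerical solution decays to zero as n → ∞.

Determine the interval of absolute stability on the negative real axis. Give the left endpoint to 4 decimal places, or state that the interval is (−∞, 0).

Test eqn y'=λy, z=hλ:
  y_{n+1} = y_n + z·[5/7·y_n + 2/7·y_{n+1}] ⇒ (1 − 2/7z)y_{n+1} = (1 + 5/7z)y_n
  R(z) = (1 + 5/7z)/(1 − 2/7z).

Boundary: |R(x)|=1, x<0.
x=-1.42: |R|=0.0102
R=−1: 1+5/7x = −1+2/7x ⇒ -3/7x=2 ⇒ x=2/(-3/7)=-4.6667
Confirm numerically:
  x=-4.589: |R|=0.98560 <1
  x=-3.906: |R|=0.84594 <1
  x=-2.481: |R|=0.45185 <1
  x=-5.171: |R|=1.08724 >1
  x=-5.063: |R|=1.06943 >1
  x=-4.811: |R|=1.02605 >1
Interval (-4.6667, 0).

z∈(-4.6667,0).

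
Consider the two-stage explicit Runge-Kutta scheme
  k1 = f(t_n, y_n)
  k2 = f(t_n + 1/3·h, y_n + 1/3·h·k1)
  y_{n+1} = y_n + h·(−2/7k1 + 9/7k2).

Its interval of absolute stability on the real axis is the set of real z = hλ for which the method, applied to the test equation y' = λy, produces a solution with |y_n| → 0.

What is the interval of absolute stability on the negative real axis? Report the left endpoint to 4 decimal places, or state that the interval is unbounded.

z∈(-2.3333,0).

Test eqn y'=λy, z=hλ:
  k1=λy_n ⇒ h·k1=z·y_n;  k2=λ(1+1/3z)y_n ⇒ h·k2=z(1+1/3z)y_n
  y_{n+1}/y_n = 1 − 2/7z + 9/7z(1+1/3z) = 1 + z + 3/7z²
  ⇒ R(z) = 1 + z + 3/7z².

Boundary: |R(x)|=1, x<0.
x=-0.97: |R|=0.4332
R=1: x+3/7x²=0 ⇒ x=−7/3=-2.3333; min R=1−1/(4·3/7)=0.4167>−1
Confirm numerically:
  x=-2.194: |R|=0.86899 <1
  x=-1.405: |R|=0.44101 <1
  x=-0.937: |R|=0.43927 <1
  x=-2.576: |R|=1.26790 >1
  x=-2.406: |R|=1.07493 >1
Stable set (-2.3333, 0).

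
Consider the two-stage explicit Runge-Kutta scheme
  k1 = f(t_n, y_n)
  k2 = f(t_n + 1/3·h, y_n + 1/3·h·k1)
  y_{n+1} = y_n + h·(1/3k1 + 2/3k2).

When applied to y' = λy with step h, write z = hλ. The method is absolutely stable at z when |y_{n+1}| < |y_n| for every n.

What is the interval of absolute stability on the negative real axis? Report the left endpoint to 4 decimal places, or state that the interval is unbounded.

(-4.5000, 0).

On y'=λy, z=hλ:
  k1=λy_n ⇒ h·k1=z·y_n;  k2=λ(1+1/3z)y_n ⇒ h·k2=z(1+1/3z)y_n
  y_{n+1}/y_n = 1 + 1/3z + 2/3z(1+1/3z) = 1 + z + 2/9z²
  Hence R(z) = 1 + z + 2/9z².

Solve |R(x)|<1 on ℝ⁻.
x=-0.49: |R|=0.5634
R=1: x+2/9x²=0 ⇒ x=−9/2=-4.5000; min R=1−1/(4·2/9)=-0.1250>−1
Confirm numerically:
  x=-4.411: |R|=0.91276 <1
  x=-3.503: |R|=0.22389 <1
  x=-3.023: |R|=0.00778 <1
  x=-2.306: |R|=0.12430 <1
  x=-4.990: |R|=1.54336 >1
  x=-4.937: |R|=1.47944 >1
  x=-4.844: |R|=1.37030 >1
So |R|<1 on (-4.5000, 0).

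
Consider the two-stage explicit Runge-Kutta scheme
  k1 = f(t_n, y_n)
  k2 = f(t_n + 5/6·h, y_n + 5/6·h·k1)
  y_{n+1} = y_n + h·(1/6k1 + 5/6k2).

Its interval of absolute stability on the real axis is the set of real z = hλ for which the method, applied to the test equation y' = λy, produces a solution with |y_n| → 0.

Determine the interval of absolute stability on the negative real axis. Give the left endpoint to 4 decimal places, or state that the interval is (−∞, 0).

Set f=λy, z=hλ:
  k1=λy_n ⇒ h·k1=z·y_n;  k2=λ(1+5/6z)y_n ⇒ h·k2=z(1+5/6z)y_n
  y_{n+1}/y_n = 1 + 1/6z + 5/6z(1+5/6z) = 1 + z + 25/36z²
  so R(z) = 1 + z + 25/36z².

Solve |R(x)|<1 on ℝ⁻.
x=-1.62: |R|=1.2025
R=1: x+25/36x²=0 ⇒ x=−36/25=-1.4400; min R=1−1/(4·25/36)=0.6400>−1
Confirm numerically:
  x=-1.154: |R|=0.77080 <1
  x=-0.885: |R|=0.65891 <1
  x=-0.832: |R|=0.64871 <1
  x=-0.718: |R|=0.64000 <1
  x=-1.663: |R|=1.25753 >1
  x=-1.575: |R|=1.14766 >1
Stable set (-1.4400, 0).

z∈(-1.4400,0).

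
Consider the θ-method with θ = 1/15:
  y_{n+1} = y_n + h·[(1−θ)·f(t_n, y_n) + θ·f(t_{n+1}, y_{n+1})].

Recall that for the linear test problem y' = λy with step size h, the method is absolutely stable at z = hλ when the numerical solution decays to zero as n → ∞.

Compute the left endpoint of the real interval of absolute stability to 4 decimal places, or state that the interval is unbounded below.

z* = -2.3077.

On y'=λy, z=hλ:
  y_{n+1} = y_n + z·[14/15·y_n + 1/15·y_{n+1}] ⇒ (1 − 1/15z)y_{n+1} = (1 + 14/15z)y_n
  Hence R(z) = (1 + 14/15z)/(1 − 1/15z).

Boundary: |R(x)|=1, x<0.
x=-1.05: |R|=0.0187
R=−1: 1+14/15x = −1+1/15x ⇒ -13/15x=2 ⇒ x=2/(-13/15)=-2.3077
Confirm numerically:
  x=-1.305: |R|=0.20055 <1
  x=-1.259: |R|=0.16151 <1
  x=-0.931: |R|=0.12341 <1
  x=-2.807: |R|=1.36452 >1
  x=-2.756: |R|=1.32823 >1
So |R|<1 on (-2.3077, 0).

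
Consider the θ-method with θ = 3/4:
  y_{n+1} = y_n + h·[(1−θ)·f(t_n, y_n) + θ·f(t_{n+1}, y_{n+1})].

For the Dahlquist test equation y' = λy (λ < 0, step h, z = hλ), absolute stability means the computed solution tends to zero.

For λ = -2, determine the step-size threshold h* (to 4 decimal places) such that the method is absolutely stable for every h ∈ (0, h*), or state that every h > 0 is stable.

Test eqn y'=λy, z=hλ:
  y_{n+1} = y_n + z·[1/4·y_n + 3/4·y_{n+1}] ⇒ (1 − 3/4z)y_{n+1} = (1 + 1/4z)y_n
  Hence R(z) = (1 + 1/4z)/(1 − 3/4z).

Solve |R(x)|<1 on ℝ⁻.
x=-0.69: |R|=0.5453
x=-2: |R|=0.2000
x=-10: |R|=0.1765
x=-100: |R|=0.3158
θ=3/4≥1/2 ⇒ |1+1/4x|<|1−3/4x| ∀x<0 ⇒ stable on all of ℝ⁻.

unbounded; (−∞, 0). Any h>0 works for λ=-2.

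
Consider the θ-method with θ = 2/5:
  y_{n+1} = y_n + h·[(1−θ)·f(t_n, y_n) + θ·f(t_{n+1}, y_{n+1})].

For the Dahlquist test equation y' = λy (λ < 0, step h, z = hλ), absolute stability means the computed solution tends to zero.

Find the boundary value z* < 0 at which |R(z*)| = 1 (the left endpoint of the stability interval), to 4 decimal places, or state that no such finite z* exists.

Set f=λy, z=hλ:
  y_{n+1} = y_n + z·[3/5·y_n + 2/5·y_{n+1}] ⇒ (1 − 2/5z)y_{n+1} = (1 + 3/5z)y_n
  so R(z) = (1 + 3/5z)/(1 − 2/5z).

Boundary: |R(x)|=1, x<0.
x=-1.42: |R|=0.0944
R=−1: 1+3/5x = −1+2/5x ⇒ -1/5x=2 ⇒ x=2/(-1/5)=-10.0000
Confirm numerically:
  x=-8.169: |R|=0.91419 <1
  x=-8.073: |R|=0.90887 <1
  x=-6.346: |R|=0.79347 <1
  x=-5.705: |R|=0.73827 <1
  x=-10.541: |R|=1.02074 >1
  x=-10.379: |R|=1.01471 >1
Stable set (-10.0000, 0).

z* = -10.0000.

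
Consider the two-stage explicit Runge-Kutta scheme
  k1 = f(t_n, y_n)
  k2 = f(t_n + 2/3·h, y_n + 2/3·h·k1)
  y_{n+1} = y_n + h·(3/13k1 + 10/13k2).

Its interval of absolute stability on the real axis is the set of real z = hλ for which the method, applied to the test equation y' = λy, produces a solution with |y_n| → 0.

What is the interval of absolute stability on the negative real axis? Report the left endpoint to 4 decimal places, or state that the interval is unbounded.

z∈(-1.9500,0).

With y'=λy (z=hλ):
  k1=λy_n ⇒ h·k1=z·y_n;  k2=λ(1+2/3z)y_n ⇒ h·k2=z(1+2/3z)y_n
  y_{n+1}/y_n = 1 + 3/13z + 10/13z(1+2/3z) = 1 + z + 20/39z²
  so R(z) = 1 + z + 20/39z².

Boundary: |R(x)|=1, x<0.
x=-1.15: |R|=0.5282
R=1: x+20/39x²=0 ⇒ x=−39/20=-1.9500; min R=1−1/(4·20/39)=0.5125>−1
Confirm numerically:
  x=-1.919: |R|=0.96949 <1
  x=-1.348: |R|=0.58385 <1
  x=-1.169: |R|=0.53180 <1
  x=-1.165: |R|=0.53101 <1
  x=-2.388: |R|=1.53638 >1
  x=-2.265: |R|=1.36588 >1
  x=-2.146: |R|=1.21570 >1
So |R|<1 on (-1.9500, 0).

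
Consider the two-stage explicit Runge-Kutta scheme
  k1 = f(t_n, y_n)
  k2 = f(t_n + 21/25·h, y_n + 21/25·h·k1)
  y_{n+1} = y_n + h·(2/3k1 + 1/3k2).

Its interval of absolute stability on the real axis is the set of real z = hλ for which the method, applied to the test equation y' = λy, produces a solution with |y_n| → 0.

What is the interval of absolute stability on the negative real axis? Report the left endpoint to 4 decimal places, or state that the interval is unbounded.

Test eqn y'=λy, z=hλ:
  k1=λy_n ⇒ h·k1=z·y_n;  k2=λ(1+21/25z)y_n ⇒ h·k2=z(1+21/25z)y_n
  y_{n+1}/y_n = 1 + 2/3z + 1/3z(1+21/25z) = 1 + z + 7/25z²
  so R(z) = 1 + z + 7/25z².

Find x<0 with |R(x)|<1.
x=-1.32: |R|=0.1679
R=1: x+7/25x²=0 ⇒ x=−25/7=-3.5714; min R=1−1/(4·7/25)=0.1071>−1
Confirm numerically:
  x=-2.824: |R|=0.40899 <1
  x=-2.557: |R|=0.27371 <1
  x=-2.484: |R|=0.24367 <1
  x=-2.092: |R|=0.13341 <1
  x=-4.088: |R|=1.59129 >1
  x=-3.823: |R|=1.26929 >1
Interval (-3.5714, 0).

z∈(-3.5714,0).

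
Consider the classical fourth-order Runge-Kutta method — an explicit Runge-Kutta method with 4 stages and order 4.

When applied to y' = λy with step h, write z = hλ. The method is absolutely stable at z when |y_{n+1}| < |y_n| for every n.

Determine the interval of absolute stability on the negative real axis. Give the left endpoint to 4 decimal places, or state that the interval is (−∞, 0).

z∈(-2.7853,0).

Test eqn y'=λy, z=hλ:
  order 4, 4-stage ⇒ R(z)=1+z+z^2/2+z^3/6+z^4/24
  (e.g. R(-1.08)=0.34994, |R|=0.34994)

Find x<0 with |R(x)|<1.
x=-1.08: |R|=0.3499
|R(-2.94)|=1.2594 |R(-2.47)|=0.6198 |R(-1.09)|=0.3470
Bisect:
  x_lo=-3.2922 |R|=2.0747  x_hi=-0.3584 |R|=0.6988
  mid=-1.82530 |R|=0.28951 →hi
  mid=-2.55873 |R|=0.70880 →hi
  mid=-2.92545 |R|=1.23271 →lo
  mid=-2.74209 |R|=0.93679 →hi
  mid=-2.83377 |R|=1.07558 →lo
  mid=-2.78793 |R|=1.00398 →lo
  mid=-2.76501 |R|=0.96985 →hi
  mid=-2.77647 |R|=0.98678 →hi
  mid=-2.78220 |R|=0.99535 →hi
  ...
  [-2.78542,-2.78524] ⇒ x*=-2.7853
Stable set (-2.7853, 0).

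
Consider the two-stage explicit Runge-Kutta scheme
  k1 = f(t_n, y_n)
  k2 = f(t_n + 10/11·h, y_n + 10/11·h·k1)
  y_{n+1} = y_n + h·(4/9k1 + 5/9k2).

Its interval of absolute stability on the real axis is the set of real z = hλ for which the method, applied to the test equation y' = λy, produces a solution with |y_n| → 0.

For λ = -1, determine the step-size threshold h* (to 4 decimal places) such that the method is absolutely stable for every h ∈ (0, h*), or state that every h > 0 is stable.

(-1.9800,0); λ=-1 ⇒ h* = (99/50)/1 = 1.9800.

On y'=λy, z=hλ:
  k1=λy_n ⇒ h·k1=z·y_n;  k2=λ(1+10/11z)y_n ⇒ h·k2=z(1+10/11z)y_n
  y_{n+1}/y_n = 1 + 4/9z + 5/9z(1+10/11z) = 1 + z + 50/99z²
  so R(z) = 1 + z + 50/99z².

Need |R(x)|<1, x<0.
x=-1.63: |R|=0.7119
R=1: x+50/99x²=0 ⇒ x=−99/50=-1.9800; min R=1−1/(4·50/99)=0.5050>−1
Confirm numerically:
  x=-1.957: |R|=0.97727 <1
  x=-0.966: |R|=0.50529 <1
  x=-0.960: |R|=0.50545 <1
  x=-2.510: |R|=1.67187 >1
  x=-2.498: |R|=1.65352 >1
  x=-2.303: |R|=1.37569 >1
Interval (-1.9800, 0).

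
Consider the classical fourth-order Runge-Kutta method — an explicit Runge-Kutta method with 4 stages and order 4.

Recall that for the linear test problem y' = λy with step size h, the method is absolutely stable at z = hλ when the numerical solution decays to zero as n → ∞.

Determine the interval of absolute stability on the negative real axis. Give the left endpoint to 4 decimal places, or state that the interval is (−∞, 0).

Test eqn y'=λy, z=hλ:
  order 4, 4-stage ⇒ R(z)=1+z+z^2/2+z^3/6+z^4/24
  (e.g. R(-0.34)=0.71181, |R|=0.71181)

Boundary: |R(x)|=1, x<0.
x=-0.34: |R|=0.7118
|R(-3.04)|=1.4570 |R(-1.68)|=0.2728 |R(-0.77)|=0.4650
Bisect:
  x_lo=-3.4428 |R|=2.5362  x_hi=-0.1685 |R|=0.8449
  mid=-1.80564 |R|=0.28627 →hi
  mid=-2.62421 |R|=0.78309 →hi
  mid=-3.03350 |R|=1.44342 →lo
  mid=-2.82886 |R|=1.06769 →lo
  mid=-2.72653 |R|=0.91496 →hi
  mid=-2.77770 |R|=0.98861 →hi
  mid=-2.80328 |R|=1.02745 →lo
  mid=-2.79049 |R|=1.00786 →lo
  mid=-2.78409 |R|=0.99819 →hi
  mid=-2.78729 |R|=1.00301 →lo
  ...
  [-2.78549,-2.78529] ⇒ x*=-2.7853
So |R|<1 on (-2.7853, 0).

(-2.7853, 0).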